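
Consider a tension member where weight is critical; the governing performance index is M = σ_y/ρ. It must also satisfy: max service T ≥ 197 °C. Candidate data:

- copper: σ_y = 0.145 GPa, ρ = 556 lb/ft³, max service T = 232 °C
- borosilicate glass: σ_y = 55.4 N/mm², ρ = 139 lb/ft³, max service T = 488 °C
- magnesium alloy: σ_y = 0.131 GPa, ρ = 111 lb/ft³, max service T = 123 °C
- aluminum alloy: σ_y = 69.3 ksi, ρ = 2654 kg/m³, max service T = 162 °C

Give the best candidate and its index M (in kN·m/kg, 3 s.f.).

borosilicate glass, M = 24.9 kN·m/kg

Screen on constraints: max service T ≥ 197 °C. Survivors: copper, borosilicate glass.
Normalizing units and computing the index:
  copper: σ_y = 145.0 MPa, ρ = 8906 kg/m³
  borosilicate glass: σ_y = 55.40 MPa, ρ = 2227 kg/m³
  borosilicate glass: M = 24.9 kN·m/kg
  copper: M = 16.3 kN·m/kg
Highest index: borosilicate glass.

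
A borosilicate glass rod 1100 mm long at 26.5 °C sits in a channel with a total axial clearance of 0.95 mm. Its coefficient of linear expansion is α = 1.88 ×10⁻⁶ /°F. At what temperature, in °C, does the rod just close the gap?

282 °C

α = 1.88×10⁻⁶/°F × 9/5 = 3.38×10⁻⁶/K.
α·L₀·ΔT = 0.95 mm ⇒ ΔT = 0.95 / (3.38×10⁻⁶ × 1100.0) = 255.2 K.
T = 26.5 + 255.2 = 281.7 °C.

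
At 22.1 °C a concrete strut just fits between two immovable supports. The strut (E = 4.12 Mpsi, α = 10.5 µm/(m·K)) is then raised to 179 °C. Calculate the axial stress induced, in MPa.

E = 4.12 Mpsi = 28.41 GPa.
ΔT = 156.9 K. Constrained thermal stress σ = E·α·ΔT = 28.41×10³ MPa × 10.5×10⁻⁶ × 156.9 = 46.8 MPa (compressive).

46.8 MPa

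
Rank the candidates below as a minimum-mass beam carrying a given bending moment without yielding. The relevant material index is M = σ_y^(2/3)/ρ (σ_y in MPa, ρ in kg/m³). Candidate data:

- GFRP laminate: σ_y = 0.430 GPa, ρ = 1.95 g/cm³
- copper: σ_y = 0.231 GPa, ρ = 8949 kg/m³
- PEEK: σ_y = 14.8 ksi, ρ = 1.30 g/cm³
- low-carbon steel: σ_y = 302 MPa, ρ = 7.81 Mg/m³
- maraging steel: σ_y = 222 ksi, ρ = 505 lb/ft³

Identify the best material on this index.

GFRP laminate

Convert each candidate to consistent units, then evaluate M:
  GFRP laminate: σ_y = 430.0 MPa, ρ = 1950 kg/m³
  copper: σ_y = 231.0 MPa, ρ = 8949 kg/m³
  PEEK: σ_y = 102.0 MPa, ρ = 1300 kg/m³
  low-carbon steel: σ_y = 302.0 MPa, ρ = 7810 kg/m³
  maraging steel: σ_y = 1531 MPa, ρ = 8089 kg/m³
  GFRP laminate: M = 29.2×10⁻³
  PEEK: M = 16.8×10⁻³
  maraging steel: M = 16.4×10⁻³
  low-carbon steel: M = 5.76×10⁻³
  copper: M = 4.21×10⁻³
The maximum is for GFRP laminate.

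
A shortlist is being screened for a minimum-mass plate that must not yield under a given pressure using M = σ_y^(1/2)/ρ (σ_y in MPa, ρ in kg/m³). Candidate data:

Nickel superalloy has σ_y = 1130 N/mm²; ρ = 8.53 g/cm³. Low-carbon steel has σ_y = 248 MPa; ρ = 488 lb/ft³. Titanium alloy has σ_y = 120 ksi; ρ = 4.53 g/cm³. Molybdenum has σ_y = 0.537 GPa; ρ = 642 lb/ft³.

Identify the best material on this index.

titanium alloy

In SI units:
  nickel superalloy: σ_y = 1130 MPa, ρ = 8530 kg/m³
  low-carbon steel: σ_y = 248.0 MPa, ρ = 7817 kg/m³
  titanium alloy: σ_y = 827.4 MPa, ρ = 4530 kg/m³
  molybdenum: σ_y = 537.0 MPa, ρ = 10280 kg/m³
  titanium alloy: M = 6.35×10⁻³
  nickel superalloy: M = 3.94×10⁻³
  molybdenum: M = 2.25×10⁻³
  low-carbon steel: M = 2.01×10⁻³
The maximum is for titanium alloy.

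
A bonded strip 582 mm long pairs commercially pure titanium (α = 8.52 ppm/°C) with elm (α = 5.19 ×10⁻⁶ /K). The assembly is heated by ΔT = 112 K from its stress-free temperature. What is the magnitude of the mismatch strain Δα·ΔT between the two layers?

3.73×10⁻⁴

Δα = |8.52 − 5.19|×10⁻⁶/K = 3.33×10⁻⁶/K.
Mismatch strain = Δα·ΔT = 3.33×10⁻⁶ × 112.0 = 3.73×10⁻⁴.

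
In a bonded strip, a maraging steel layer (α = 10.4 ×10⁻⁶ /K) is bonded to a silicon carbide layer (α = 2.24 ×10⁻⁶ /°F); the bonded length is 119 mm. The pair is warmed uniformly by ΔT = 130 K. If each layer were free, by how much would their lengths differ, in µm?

silicon carbide: α = 2.24×10⁻⁶/°F × 9/5 = 4.03×10⁻⁶/K.
Δα = |10.4 − 4.03|×10⁻⁶/K = 6.37×10⁻⁶/K.
ΔL_mismatch = Δα·L·ΔT = 6.37×10⁻⁶ × 119.0 mm × 130.0 K = 98.5 µm.

98.5 µm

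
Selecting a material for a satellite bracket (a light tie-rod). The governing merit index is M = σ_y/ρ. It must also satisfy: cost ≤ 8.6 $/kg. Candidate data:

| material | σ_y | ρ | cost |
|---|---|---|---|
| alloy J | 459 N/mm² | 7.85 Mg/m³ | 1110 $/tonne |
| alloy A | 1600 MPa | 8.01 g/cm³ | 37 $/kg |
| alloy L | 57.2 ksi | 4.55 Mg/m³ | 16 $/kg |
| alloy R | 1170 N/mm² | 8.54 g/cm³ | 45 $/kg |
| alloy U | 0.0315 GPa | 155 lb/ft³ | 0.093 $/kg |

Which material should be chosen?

alloy J

Screen on constraints: cost ≤ 8.6 $/kg. Survivors: alloy J, alloy U.
After converting to SI:
  alloy J: σ_y = 459.0 MPa, ρ = 7850 kg/m³
  alloy U: σ_y = 31.50 MPa, ρ = 2483 kg/m³
  alloy J: M = 58.5 kN·m/kg
  alloy U: M = 12.7 kN·m/kg
The maximum is for alloy J.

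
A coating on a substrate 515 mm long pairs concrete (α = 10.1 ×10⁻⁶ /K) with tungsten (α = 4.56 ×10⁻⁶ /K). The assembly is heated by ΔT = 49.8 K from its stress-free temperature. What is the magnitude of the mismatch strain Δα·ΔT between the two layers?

Δα = |10.1 − 4.56|×10⁻⁶/K = 5.54×10⁻⁶/K.
Mismatch strain = Δα·ΔT = 5.54×10⁻⁶ × 49.8 = 2.76×10⁻⁴.

2.76×10⁻⁴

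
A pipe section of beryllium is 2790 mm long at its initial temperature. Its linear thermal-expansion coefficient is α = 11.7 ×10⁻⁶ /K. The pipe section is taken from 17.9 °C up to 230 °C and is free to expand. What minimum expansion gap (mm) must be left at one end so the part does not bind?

6.92 mm

ΔT = 230 − 17.9 = 212.1 K.
ΔL = α·L₀·ΔT = 11.7×10⁻⁶ × 2790 mm × 212.1 K = 6.92 mm.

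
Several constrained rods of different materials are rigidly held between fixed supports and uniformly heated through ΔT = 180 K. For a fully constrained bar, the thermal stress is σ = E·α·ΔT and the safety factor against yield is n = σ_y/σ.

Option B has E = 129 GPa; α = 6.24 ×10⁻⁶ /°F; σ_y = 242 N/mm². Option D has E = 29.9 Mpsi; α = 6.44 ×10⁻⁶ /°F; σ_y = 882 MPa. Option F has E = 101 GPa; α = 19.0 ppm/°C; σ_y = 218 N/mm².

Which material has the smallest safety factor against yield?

option F

With everything in SI (GPa, ×10⁻⁶/K, MPa):
  option B: E = 129.0, α = 11.2, σ_y = 242.0 → σ = 261 MPa, n = 0.928
  option D: E = 206.2, α = 11.6, σ_y = 882.0 → σ = 430 MPa, n = 2.05
  option F: E = 101.0, α = 19.0, σ_y = 218.0 → σ = 345 MPa, n = 0.631
The minimum is option F at n = 0.631.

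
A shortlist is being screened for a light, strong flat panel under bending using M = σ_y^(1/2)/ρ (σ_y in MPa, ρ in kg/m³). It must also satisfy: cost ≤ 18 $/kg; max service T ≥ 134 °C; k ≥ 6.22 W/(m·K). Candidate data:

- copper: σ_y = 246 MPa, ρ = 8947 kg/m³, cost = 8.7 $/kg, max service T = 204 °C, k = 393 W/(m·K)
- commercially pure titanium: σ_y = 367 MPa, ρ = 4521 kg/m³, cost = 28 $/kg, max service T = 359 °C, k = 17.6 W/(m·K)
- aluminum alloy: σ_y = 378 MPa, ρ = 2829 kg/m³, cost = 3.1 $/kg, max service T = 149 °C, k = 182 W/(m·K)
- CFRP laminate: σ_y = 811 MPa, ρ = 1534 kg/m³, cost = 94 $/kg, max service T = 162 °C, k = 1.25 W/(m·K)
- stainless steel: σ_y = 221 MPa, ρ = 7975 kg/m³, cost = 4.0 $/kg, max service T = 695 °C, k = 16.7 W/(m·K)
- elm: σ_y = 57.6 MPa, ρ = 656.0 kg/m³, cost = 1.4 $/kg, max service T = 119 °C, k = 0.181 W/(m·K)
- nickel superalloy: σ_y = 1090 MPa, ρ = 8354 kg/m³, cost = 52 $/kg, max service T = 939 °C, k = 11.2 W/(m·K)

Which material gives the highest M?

Screen on constraints: cost ≤ 18 $/kg; max service T ≥ 134 °C; k ≥ 6.22 W/(m·K). Survivors: copper, aluminum alloy, stainless steel.
Computing M directly (units already consistent):
  aluminum alloy: M = 6.87×10⁻³
  stainless steel: M = 1.86×10⁻³
  copper: M = 1.75×10⁻³
Aluminum alloy has the largest M.

aluminum alloy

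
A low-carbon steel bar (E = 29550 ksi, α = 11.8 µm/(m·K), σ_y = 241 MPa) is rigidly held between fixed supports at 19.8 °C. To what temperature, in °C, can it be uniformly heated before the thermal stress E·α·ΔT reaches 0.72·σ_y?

92.0 °C

E = 29550 ksi = 203.7 GPa.
E·α·ΔT = 173.5 MPa ⇒ ΔT = 173.5 / (203.7×10³ × 11.8×10⁻⁶) = 72.18 K.
T = 19.8 + 72.18 = 91.98 °C.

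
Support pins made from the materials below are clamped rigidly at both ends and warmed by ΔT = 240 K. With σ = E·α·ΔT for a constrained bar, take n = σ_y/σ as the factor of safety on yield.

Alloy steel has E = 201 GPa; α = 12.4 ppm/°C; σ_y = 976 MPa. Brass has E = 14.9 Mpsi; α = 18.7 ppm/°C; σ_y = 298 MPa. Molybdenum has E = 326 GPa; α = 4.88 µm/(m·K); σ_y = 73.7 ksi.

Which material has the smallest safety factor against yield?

In consistent units (E in GPa, α in ×10⁻⁶/K, σ_y in MPa):
  alloy steel: E = 201.0, α = 12.4, σ_y = 976.0 → σ = 598 MPa, n = 1.63
  brass: E = 102.7, α = 18.7, σ_y = 298.0 → σ = 461 MPa, n = 0.646
  molybdenum: E = 326.0, α = 4.88, σ_y = 508.1 → σ = 382 MPa, n = 1.33
Smallest n: brass with n = 0.646.

brass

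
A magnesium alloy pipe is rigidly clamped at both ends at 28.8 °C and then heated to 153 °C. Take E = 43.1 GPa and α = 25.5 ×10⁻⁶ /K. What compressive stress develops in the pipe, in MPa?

137 MPa

ΔT = 124.2 K. Constrained thermal stress σ = E·α·ΔT = 43.10×10³ MPa × 25.5×10⁻⁶ × 124.2 = 137 MPa (compressive).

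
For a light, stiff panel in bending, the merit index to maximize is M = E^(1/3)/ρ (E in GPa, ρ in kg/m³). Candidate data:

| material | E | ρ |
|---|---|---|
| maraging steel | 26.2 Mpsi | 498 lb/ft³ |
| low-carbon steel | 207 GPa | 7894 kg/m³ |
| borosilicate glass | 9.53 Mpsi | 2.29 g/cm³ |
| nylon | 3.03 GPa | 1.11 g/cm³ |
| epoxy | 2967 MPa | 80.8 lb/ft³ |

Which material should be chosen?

borosilicate glass

After converting to SI:
  maraging steel: E = 180.6 GPa, ρ = 7977 kg/m³
  low-carbon steel: E = 207.0 GPa, ρ = 7894 kg/m³
  borosilicate glass: E = 65.71 GPa, ρ = 2290 kg/m³
  nylon: E = 3.030 GPa, ρ = 1110 kg/m³
  epoxy: E = 2.967 GPa, ρ = 1294 kg/m³
  borosilicate glass: M = 1.76×10⁻³
  nylon: M = 1.30×10⁻³
  epoxy: M = 1.11×10⁻³
  low-carbon steel: M = 0.749×10⁻³
  maraging steel: M = 0.709×10⁻³
Borosilicate glass has the largest M.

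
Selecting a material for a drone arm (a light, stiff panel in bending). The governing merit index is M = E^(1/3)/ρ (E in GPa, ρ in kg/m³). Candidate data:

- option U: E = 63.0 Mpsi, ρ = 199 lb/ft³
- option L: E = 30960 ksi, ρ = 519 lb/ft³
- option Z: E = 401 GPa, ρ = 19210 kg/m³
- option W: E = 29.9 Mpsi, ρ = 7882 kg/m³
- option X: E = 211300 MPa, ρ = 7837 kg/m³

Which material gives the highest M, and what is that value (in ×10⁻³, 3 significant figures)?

option U, M = 2.38×10⁻³

Normalizing units and computing the index:
  option U: E = 434.4 GPa, ρ = 3188 kg/m³
  option L: E = 213.5 GPa, ρ = 8314 kg/m³
  option Z: E = 401.0 GPa, ρ = 19210 kg/m³
  option W: E = 206.2 GPa, ρ = 7882 kg/m³
  option X: E = 211.3 GPa, ρ = 7837 kg/m³
  option U: M = 2.38×10⁻³
  option X: M = 0.760×10⁻³
  option W: M = 0.749×10⁻³
  option L: M = 0.719×10⁻³
  option Z: M = 0.384×10⁻³
The maximum is for option U.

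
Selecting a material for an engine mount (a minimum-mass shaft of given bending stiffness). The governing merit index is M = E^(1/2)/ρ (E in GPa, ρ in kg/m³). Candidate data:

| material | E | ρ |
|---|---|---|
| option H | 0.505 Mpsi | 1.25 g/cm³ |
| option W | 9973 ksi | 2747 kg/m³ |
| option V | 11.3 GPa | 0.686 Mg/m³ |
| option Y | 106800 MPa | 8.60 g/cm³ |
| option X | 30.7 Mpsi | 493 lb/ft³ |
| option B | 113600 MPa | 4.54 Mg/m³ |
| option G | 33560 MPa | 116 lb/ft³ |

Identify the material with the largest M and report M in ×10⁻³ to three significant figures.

After converting to SI:
  option H: E = 3.482 GPa, ρ = 1250 kg/m³
  option W: E = 68.76 GPa, ρ = 2747 kg/m³
  option V: E = 11.30 GPa, ρ = 686.0 kg/m³
  option Y: E = 106.8 GPa, ρ = 8600 kg/m³
  option X: E = 211.7 GPa, ρ = 7897 kg/m³
  option B: E = 113.6 GPa, ρ = 4540 kg/m³
  option G: E = 33.56 GPa, ρ = 1858 kg/m³
  option V: M = 4.90×10⁻³
  option G: M = 3.12×10⁻³
  option W: M = 3.02×10⁻³
  option B: M = 2.35×10⁻³
  option X: M = 1.84×10⁻³
  option H: M = 1.49×10⁻³
  option Y: M = 1.20×10⁻³
Option V has the largest M.

option V, M = 4.90×10⁻³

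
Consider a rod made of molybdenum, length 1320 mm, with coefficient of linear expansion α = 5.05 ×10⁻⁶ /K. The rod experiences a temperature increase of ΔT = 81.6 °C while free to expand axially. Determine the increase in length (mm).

0.544 mm

ΔL = α·L₀·ΔT = 5.05×10⁻⁶ × 1320 mm × 81.60 K = 0.544 mm.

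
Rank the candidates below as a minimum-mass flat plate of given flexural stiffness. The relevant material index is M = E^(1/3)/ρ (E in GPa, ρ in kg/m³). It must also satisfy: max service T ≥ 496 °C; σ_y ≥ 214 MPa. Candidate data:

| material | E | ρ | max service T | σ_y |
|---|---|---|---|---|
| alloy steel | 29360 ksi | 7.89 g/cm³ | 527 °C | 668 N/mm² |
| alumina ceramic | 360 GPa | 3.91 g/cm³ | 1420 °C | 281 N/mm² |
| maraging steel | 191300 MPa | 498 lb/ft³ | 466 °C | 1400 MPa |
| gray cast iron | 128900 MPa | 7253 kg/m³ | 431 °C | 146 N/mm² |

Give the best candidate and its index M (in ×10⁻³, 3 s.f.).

alumina ceramic, M = 1.82×10⁻³

Screen on constraints: max service T ≥ 496 °C; σ_y ≥ 214 MPa. Survivors: alloy steel, alumina ceramic.
Putting every candidate on a common basis:
  alloy steel: E = 202.4 GPa, ρ = 7890 kg/m³
  alumina ceramic: E = 360.0 GPa, ρ = 3910 kg/m³
  alumina ceramic: M = 1.82×10⁻³
  alloy steel: M = 0.744×10⁻³
Alumina ceramic has the largest M.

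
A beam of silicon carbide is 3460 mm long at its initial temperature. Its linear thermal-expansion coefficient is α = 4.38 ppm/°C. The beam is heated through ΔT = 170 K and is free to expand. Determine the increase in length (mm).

ΔL = α·L₀·ΔT = 4.38×10⁻⁶ × 3460 mm × 170.0 K = 2.58 mm.

2.58 mm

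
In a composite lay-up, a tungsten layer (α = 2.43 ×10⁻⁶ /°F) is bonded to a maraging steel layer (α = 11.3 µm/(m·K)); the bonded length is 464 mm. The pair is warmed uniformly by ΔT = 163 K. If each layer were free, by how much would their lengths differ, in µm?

tungsten: α = 2.43×10⁻⁶/°F × 9/5 = 4.37×10⁻⁶/K.
Δα = |4.37 − 11.3|×10⁻⁶/K = 6.93×10⁻⁶/K.
ΔL_mismatch = Δα·L·ΔT = 6.93×10⁻⁶ × 464.0 mm × 163.0 K = 524 µm.

524 µm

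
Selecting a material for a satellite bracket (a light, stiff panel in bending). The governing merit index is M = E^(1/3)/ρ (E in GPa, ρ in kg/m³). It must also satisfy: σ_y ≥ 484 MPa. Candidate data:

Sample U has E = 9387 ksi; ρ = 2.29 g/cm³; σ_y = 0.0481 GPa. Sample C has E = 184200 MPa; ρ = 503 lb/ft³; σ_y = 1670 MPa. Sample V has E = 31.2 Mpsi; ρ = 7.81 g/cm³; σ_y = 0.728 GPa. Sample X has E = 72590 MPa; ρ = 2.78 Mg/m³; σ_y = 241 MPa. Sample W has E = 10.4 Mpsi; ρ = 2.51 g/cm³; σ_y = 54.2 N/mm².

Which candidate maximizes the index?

Screen on constraints: σ_y ≥ 484 MPa. Survivors: sample C, sample V.
Normalizing units and computing the index:
  sample C: E = 184.2 GPa, ρ = 8057 kg/m³
  sample V: E = 215.1 GPa, ρ = 7810 kg/m³
  sample V: M = 0.767×10⁻³
  sample C: M = 0.706×10⁻³
Highest index: sample V.

sample V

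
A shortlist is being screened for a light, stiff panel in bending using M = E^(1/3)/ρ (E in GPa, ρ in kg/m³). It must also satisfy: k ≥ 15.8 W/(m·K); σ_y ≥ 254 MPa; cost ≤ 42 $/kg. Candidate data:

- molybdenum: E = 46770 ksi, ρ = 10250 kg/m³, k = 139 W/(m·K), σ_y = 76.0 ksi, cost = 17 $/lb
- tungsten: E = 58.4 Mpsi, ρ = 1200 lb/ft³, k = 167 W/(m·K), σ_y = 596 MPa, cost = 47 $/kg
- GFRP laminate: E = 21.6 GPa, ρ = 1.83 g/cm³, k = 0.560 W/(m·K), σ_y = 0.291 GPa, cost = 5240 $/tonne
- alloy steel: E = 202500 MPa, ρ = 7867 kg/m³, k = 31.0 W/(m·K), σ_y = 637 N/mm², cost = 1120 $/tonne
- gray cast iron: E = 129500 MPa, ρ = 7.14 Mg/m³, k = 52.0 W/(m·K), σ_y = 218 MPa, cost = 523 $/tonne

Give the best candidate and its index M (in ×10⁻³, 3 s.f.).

Screen on constraints: k ≥ 15.8 W/(m·K); σ_y ≥ 254 MPa; cost ≤ 42 $/kg. Survivors: molybdenum, alloy steel.
After converting to SI:
  molybdenum: E = 322.5 GPa, ρ = 10250 kg/m³
  alloy steel: E = 202.5 GPa, ρ = 7867 kg/m³
  alloy steel: M = 0.746×10⁻³
  molybdenum: M = 0.669×10⁻³
Alloy steel ranks first.

alloy steel, M = 0.746×10⁻³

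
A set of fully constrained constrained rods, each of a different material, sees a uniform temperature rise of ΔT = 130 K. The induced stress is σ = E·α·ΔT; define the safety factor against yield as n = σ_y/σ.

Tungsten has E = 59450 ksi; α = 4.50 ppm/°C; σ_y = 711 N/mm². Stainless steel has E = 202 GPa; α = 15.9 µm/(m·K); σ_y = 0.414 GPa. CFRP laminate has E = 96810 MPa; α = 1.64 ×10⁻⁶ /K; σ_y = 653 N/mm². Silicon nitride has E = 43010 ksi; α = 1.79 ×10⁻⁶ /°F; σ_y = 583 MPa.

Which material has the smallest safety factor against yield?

With everything in SI (GPa, ×10⁻⁶/K, MPa):
  tungsten: E = 409.9, α = 4.50, σ_y = 711.0 → σ = 240 MPa, n = 2.97
  stainless steel: E = 202.0, α = 15.9, σ_y = 414.0 → σ = 418 MPa, n = 0.992
  CFRP laminate: E = 96.81, α = 1.64, σ_y = 653.0 → σ = 20.6 MPa, n = 31.6
  silicon nitride: E = 296.5, α = 3.22, σ_y = 583.0 → σ = 124 MPa, n = 4.69
The minimum is stainless steel at n = 0.992.

stainless steel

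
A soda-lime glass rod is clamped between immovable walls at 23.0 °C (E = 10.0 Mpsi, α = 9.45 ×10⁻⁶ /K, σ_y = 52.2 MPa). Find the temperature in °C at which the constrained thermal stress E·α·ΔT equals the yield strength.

103 °C

E = 10.0 Mpsi = 68.95 GPa.
E·α·ΔT = 52.20 MPa ⇒ ΔT = 52.20 / (68.95×10³ × 9.45×10⁻⁶) = 80.12 K.
T = 23.0 + 80.12 = 103.1 °C.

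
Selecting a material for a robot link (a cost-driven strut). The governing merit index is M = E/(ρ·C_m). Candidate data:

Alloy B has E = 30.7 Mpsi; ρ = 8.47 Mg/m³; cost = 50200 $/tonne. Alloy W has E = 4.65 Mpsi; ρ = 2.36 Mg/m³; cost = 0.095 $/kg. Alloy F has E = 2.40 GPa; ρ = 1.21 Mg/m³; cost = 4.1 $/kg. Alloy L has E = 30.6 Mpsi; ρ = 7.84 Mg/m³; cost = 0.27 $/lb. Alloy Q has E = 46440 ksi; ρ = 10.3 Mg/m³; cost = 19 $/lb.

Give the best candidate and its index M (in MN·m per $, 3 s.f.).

In SI units:
  alloy B: E = 211.7 GPa, ρ = 8470 kg/m³, cost = 50.20 $/kg
  alloy W: E = 32.06 GPa, ρ = 2360 kg/m³, cost = 0.09500 $/kg
  alloy F: E = 2.400 GPa, ρ = 1210 kg/m³, cost = 4.100 $/kg
  alloy L: E = 211.0 GPa, ρ = 7840 kg/m³, cost = 0.5952 $/kg
  alloy Q: E = 320.2 GPa, ρ = 10300 kg/m³, cost = 41.89 $/kg
  alloy W: M = 143 MN·m per $
  alloy L: M = 45.2 MN·m per $
  alloy Q: M = 0.742 MN·m per $
  alloy B: M = 0.498 MN·m per $
  alloy F: M = 0.484 MN·m per $
Alloy W ranks first.

alloy W, M = 143 MN·m per $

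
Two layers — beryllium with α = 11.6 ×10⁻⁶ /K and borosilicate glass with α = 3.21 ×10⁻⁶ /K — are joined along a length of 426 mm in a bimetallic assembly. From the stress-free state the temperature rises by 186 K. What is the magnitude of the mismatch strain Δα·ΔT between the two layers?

Δα = |11.6 − 3.21|×10⁻⁶/K = 8.39×10⁻⁶/K.
Mismatch strain = Δα·ΔT = 8.39×10⁻⁶ × 186.0 = 1.56×10⁻³.

1.56×10⁻³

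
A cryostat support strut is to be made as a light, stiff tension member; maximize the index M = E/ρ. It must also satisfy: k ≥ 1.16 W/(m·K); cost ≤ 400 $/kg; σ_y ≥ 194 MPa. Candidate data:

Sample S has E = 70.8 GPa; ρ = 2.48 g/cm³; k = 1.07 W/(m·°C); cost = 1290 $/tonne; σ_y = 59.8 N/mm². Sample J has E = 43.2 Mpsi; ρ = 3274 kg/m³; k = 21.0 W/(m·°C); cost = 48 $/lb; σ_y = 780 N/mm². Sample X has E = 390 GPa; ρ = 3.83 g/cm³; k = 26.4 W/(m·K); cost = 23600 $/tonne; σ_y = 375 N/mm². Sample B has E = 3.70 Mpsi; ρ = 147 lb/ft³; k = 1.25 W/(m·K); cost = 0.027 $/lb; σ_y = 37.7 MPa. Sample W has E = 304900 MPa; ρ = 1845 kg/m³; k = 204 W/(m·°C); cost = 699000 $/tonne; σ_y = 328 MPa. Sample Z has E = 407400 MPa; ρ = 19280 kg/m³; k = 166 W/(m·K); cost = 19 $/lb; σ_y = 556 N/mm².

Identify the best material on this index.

Screen on constraints: k ≥ 1.16 W/(m·K); cost ≤ 400 $/kg; σ_y ≥ 194 MPa. Survivors: sample J, sample X, sample Z.
Putting every candidate on a common basis:
  sample J: E = 297.9 GPa, ρ = 3274 kg/m³
  sample X: E = 390.0 GPa, ρ = 3830 kg/m³
  sample Z: E = 407.4 GPa, ρ = 19280 kg/m³
  sample X: M = 102 MN·m/kg
  sample J: M = 91.0 MN·m/kg
  sample Z: M = 21.1 MN·m/kg
Sample X has the largest M.

sample X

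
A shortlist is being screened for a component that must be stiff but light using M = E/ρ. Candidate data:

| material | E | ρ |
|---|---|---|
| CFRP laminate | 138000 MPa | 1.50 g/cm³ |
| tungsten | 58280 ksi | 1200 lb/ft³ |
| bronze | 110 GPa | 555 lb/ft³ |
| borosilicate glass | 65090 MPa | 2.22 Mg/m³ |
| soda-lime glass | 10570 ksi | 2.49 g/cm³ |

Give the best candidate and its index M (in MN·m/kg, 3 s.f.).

Normalizing units and computing the index:
  CFRP laminate: E = 138.0 GPa, ρ = 1500 kg/m³
  tungsten: E = 401.8 GPa, ρ = 19220 kg/m³
  bronze: E = 110.0 GPa, ρ = 8890 kg/m³
  borosilicate glass: E = 65.09 GPa, ρ = 2220 kg/m³
  soda-lime glass: E = 72.88 GPa, ρ = 2490 kg/m³
  CFRP laminate: M = 92.0 MN·m/kg
  borosilicate glass: M = 29.3 MN·m/kg
  soda-lime glass: M = 29.3 MN·m/kg
  tungsten: M = 20.9 MN·m/kg
  bronze: M = 12.4 MN·m/kg
CFRP laminate has the largest M.

CFRP laminate, M = 92.0 MN·m/kg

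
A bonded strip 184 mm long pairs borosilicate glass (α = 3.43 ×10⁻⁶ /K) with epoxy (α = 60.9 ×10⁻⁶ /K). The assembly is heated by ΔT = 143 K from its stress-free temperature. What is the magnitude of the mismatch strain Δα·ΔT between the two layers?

Δα = |3.43 − 60.9|×10⁻⁶/K = 57.5×10⁻⁶/K.
Mismatch strain = Δα·ΔT = 57.5×10⁻⁶ × 143.0 = 8.22×10⁻³.

8.22×10⁻³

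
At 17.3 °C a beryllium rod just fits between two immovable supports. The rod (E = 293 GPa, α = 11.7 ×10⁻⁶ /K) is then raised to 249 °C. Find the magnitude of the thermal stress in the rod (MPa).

ΔT = 231.7 K. Constrained thermal stress σ = E·α·ΔT = 293.0×10³ MPa × 11.7×10⁻⁶ × 231.7 = 794 MPa (compressive).

794 MPa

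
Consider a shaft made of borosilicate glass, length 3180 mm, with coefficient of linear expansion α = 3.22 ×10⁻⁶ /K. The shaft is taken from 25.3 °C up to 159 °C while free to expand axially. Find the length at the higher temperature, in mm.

3181.4 mm

ΔT = 159 − 25.3 = 133.7 K.
ΔL = α·L₀·ΔT = 3.22×10⁻⁶ × 3180 mm × 133.7 K = 1.37 mm.
L = L₀ + ΔL = 3180 + 1.37 = 3181.4 mm.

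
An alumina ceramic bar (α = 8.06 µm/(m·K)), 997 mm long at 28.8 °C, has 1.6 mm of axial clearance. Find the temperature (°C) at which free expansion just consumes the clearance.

α·L₀·ΔT = 1.6 mm ⇒ ΔT = 1.6 / (8.06×10⁻⁶ × 997.0) = 199.1 K.
T = 28.8 + 199.1 = 227.9 °C.

228 °C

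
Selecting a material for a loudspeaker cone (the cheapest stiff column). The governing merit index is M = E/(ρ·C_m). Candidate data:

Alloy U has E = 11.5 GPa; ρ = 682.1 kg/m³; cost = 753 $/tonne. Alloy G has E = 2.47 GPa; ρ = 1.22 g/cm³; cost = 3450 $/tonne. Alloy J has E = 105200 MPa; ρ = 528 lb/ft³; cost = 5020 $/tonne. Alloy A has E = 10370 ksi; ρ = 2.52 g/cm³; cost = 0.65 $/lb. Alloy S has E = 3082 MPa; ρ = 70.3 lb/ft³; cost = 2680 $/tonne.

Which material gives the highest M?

alloy U

After converting to SI:
  alloy U: E = 11.50 GPa, ρ = 682.1 kg/m³, cost = 0.7530 $/kg
  alloy G: E = 2.470 GPa, ρ = 1220 kg/m³, cost = 3.450 $/kg
  alloy J: E = 105.2 GPa, ρ = 8458 kg/m³, cost = 5.020 $/kg
  alloy A: E = 71.50 GPa, ρ = 2520 kg/m³, cost = 1.433 $/kg
  alloy S: E = 3.082 GPa, ρ = 1126 kg/m³, cost = 2.680 $/kg
  alloy U: M = 22.4 MN·m per $
  alloy A: M = 19.8 MN·m per $
  alloy J: M = 2.48 MN·m per $
  alloy S: M = 1.02 MN·m per $
  alloy G: M = 0.587 MN·m per $
Highest index: alloy U.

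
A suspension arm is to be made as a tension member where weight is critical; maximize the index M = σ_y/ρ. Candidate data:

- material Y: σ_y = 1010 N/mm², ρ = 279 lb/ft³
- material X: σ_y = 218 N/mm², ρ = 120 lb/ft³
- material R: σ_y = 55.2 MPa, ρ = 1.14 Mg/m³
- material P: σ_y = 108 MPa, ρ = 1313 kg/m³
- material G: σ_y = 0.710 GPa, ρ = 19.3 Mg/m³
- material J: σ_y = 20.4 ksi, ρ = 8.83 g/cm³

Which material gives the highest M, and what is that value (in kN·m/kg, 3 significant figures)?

material Y, M = 226 kN·m/kg

Convert each candidate to consistent units, then evaluate M:
  material Y: σ_y = 1010 MPa, ρ = 4469 kg/m³
  material X: σ_y = 218.0 MPa, ρ = 1922 kg/m³
  material R: σ_y = 55.20 MPa, ρ = 1140 kg/m³
  material P: σ_y = 108.0 MPa, ρ = 1313 kg/m³
  material G: σ_y = 710.0 MPa, ρ = 19300 kg/m³
  material J: σ_y = 140.7 MPa, ρ = 8830 kg/m³
  material Y: M = 226 kN·m/kg
  material X: M = 113 kN·m/kg
  material P: M = 82.3 kN·m/kg
  material R: M = 48.4 kN·m/kg
  material G: M = 36.8 kN·m/kg
  material J: M = 15.9 kN·m/kg
The maximum is for material Y.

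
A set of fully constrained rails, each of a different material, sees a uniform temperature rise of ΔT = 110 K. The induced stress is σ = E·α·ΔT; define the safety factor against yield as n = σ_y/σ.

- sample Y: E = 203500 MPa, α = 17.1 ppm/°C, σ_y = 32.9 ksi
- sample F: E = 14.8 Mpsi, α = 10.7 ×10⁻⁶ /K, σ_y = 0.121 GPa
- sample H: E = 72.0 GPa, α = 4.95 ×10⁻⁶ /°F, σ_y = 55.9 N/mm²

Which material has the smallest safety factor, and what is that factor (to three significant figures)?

sample Y, n = 0.593

With everything in SI (GPa, ×10⁻⁶/K, MPa):
  sample Y: E = 203.5, α = 17.1, σ_y = 226.8 → σ = 383 MPa, n = 0.593
  sample F: E = 102.0, α = 10.7, σ_y = 121.0 → σ = 120 MPa, n = 1.01
  sample H: E = 72.00, α = 8.91, σ_y = 55.90 → σ = 70.6 MPa, n = 0.792
The minimum is sample Y at n = 0.593.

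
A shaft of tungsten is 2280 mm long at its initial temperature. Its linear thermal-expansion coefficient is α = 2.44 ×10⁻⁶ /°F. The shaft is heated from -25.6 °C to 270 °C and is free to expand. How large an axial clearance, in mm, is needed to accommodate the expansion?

2.96 mm

Convert α: 2.44×10⁻⁶/°F × (9/5) = 4.39×10⁻⁶/K.
ΔT = 270 − (-25.6) = 295.6 K.
ΔL = α·L₀·ΔT = 4.39×10⁻⁶ × 2280 mm × 295.6 K = 2.96 mm.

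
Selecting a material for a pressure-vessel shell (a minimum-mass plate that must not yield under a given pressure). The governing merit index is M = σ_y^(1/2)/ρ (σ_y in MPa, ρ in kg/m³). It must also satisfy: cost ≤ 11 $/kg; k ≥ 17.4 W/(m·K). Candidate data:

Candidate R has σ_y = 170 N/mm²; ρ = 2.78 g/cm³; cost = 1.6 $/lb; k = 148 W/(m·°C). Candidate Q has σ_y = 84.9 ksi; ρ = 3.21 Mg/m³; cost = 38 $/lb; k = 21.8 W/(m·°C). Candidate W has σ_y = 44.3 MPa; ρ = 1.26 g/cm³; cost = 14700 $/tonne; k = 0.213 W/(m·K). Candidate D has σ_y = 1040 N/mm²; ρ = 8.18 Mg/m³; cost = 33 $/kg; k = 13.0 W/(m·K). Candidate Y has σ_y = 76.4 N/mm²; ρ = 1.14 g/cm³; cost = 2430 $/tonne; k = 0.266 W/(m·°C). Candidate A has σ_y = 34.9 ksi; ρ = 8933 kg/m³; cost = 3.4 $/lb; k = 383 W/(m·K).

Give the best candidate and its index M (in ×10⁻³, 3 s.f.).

Screen on constraints: cost ≤ 11 $/kg; k ≥ 17.4 W/(m·K). Survivors: candidate R, candidate A.
Convert each candidate to consistent units, then evaluate M:
  candidate R: σ_y = 170.0 MPa, ρ = 2780 kg/m³
  candidate A: σ_y = 240.6 MPa, ρ = 8933 kg/m³
  candidate R: M = 4.69×10⁻³
  candidate A: M = 1.74×10⁻³
Candidate R has the largest M.

candidate R, M = 4.69×10⁻³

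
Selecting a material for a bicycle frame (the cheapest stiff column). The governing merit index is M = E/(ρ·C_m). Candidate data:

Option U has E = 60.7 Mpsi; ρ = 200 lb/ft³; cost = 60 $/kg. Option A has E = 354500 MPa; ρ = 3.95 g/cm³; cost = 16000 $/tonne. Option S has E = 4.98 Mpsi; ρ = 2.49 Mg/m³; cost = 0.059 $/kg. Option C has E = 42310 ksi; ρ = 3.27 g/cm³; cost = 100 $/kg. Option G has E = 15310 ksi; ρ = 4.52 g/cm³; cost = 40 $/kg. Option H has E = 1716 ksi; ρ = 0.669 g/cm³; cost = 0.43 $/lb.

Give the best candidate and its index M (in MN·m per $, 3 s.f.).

option S, M = 234 MN·m per $

In SI units:
  option U: E = 418.5 GPa, ρ = 3204 kg/m³, cost = 60.00 $/kg
  option A: E = 354.5 GPa, ρ = 3950 kg/m³, cost = 16.00 $/kg
  option S: E = 34.34 GPa, ρ = 2490 kg/m³, cost = 0.05900 $/kg
  option C: E = 291.7 GPa, ρ = 3270 kg/m³, cost = 100.0 $/kg
  option G: E = 105.6 GPa, ρ = 4520 kg/m³, cost = 40.00 $/kg
  option H: E = 11.83 GPa, ρ = 669.0 kg/m³, cost = 0.9480 $/kg
  option S: M = 234 MN·m per $
  option H: M = 18.7 MN·m per $
  option A: M = 5.61 MN·m per $
  option U: M = 2.18 MN·m per $
  option C: M = 0.892 MN·m per $
  option G: M = 0.584 MN·m per $
Option S ranks first.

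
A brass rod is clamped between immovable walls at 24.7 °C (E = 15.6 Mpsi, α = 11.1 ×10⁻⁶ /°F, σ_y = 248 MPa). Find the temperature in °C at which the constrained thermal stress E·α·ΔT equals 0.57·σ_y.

E = 15.6 Mpsi = 107.6 GPa.
α = 11.1×10⁻⁶/°F × 9/5 = 20.0×10⁻⁶/K.
E·α·ΔT = 141.4 MPa ⇒ ΔT = 141.4 / (107.6×10³ × 20.0×10⁻⁶) = 65.78 K.
T = 24.7 + 65.78 = 90.48 °C.

90.5 °C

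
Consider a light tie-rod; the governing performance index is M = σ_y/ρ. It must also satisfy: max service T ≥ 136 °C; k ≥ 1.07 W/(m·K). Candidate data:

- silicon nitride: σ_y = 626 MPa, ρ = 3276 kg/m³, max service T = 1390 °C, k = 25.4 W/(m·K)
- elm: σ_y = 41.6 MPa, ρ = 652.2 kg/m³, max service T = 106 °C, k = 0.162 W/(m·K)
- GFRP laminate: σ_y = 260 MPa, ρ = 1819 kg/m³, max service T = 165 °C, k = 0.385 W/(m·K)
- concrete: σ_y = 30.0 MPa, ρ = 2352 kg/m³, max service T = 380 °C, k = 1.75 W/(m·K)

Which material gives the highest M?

Screen on constraints: max service T ≥ 136 °C; k ≥ 1.07 W/(m·K). Survivors: silicon nitride, concrete.
Evaluate M for each candidate:
  silicon nitride: M = 191 kN·m/kg
  concrete: M = 12.8 kN·m/kg
Silicon nitride ranks first.

silicon nitride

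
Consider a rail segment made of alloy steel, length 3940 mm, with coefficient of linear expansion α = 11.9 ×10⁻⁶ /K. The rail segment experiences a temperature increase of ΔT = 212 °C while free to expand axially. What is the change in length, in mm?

ΔL = α·L₀·ΔT = 11.9×10⁻⁶ × 3940 mm × 212.0 K = 9.94 mm.

9.94 mm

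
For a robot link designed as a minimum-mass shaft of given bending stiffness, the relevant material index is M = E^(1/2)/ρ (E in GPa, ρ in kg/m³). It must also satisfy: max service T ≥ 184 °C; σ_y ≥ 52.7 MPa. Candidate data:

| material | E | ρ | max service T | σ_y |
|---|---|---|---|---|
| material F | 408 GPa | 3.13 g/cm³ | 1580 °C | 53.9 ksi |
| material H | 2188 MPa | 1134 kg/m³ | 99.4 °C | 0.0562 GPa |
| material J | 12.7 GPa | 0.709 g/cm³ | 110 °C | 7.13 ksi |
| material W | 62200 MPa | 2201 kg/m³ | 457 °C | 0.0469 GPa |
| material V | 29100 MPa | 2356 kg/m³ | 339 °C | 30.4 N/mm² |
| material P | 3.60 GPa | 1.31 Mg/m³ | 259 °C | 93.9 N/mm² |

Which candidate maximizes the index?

Screen on constraints: max service T ≥ 184 °C; σ_y ≥ 52.7 MPa. Survivors: material F, material P.
After converting to SI:
  material F: E = 408.0 GPa, ρ = 3130 kg/m³
  material P: E = 3.600 GPa, ρ = 1310 kg/m³
  material F: M = 6.45×10⁻³
  material P: M = 1.45×10⁻³
Highest index: material F.

material F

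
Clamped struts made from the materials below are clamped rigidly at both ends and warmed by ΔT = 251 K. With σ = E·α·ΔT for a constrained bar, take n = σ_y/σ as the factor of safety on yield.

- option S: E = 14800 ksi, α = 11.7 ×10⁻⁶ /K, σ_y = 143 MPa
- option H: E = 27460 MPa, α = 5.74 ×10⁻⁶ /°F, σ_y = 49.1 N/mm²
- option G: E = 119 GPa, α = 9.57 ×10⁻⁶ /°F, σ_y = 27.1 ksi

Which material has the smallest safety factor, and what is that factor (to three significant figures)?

With everything in SI (GPa, ×10⁻⁶/K, MPa):
  option S: E = 102.0, α = 11.7, σ_y = 143.0 → σ = 300 MPa, n = 0.477
  option H: E = 27.46, α = 10.3, σ_y = 49.10 → σ = 71.2 MPa, n = 0.689
  option G: E = 119.0, α = 17.2, σ_y = 186.8 → σ = 515 MPa, n = 0.363
Option G has the lowest safety factor, n = 0.363.

option G, n = 0.363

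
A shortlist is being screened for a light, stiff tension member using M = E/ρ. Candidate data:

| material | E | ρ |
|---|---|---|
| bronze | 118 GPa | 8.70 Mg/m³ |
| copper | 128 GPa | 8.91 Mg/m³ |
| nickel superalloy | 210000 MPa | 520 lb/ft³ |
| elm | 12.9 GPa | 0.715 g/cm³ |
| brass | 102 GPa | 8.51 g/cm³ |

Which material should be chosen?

nickel superalloy

Putting every candidate on a common basis:
  bronze: E = 118.0 GPa, ρ = 8700 kg/m³
  copper: E = 128.0 GPa, ρ = 8910 kg/m³
  nickel superalloy: E = 210.0 GPa, ρ = 8330 kg/m³
  elm: E = 12.90 GPa, ρ = 715.0 kg/m³
  brass: E = 102.0 GPa, ρ = 8510 kg/m³
  nickel superalloy: M = 25.2 MN·m/kg
  elm: M = 18.0 MN·m/kg
  copper: M = 14.4 MN·m/kg
  bronze: M = 13.6 MN·m/kg
  brass: M = 12.0 MN·m/kg
Highest index: nickel superalloy.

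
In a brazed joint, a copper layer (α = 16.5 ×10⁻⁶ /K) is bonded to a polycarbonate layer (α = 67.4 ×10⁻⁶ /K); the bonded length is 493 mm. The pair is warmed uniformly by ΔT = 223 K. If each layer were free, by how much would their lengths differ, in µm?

Δα = |16.5 − 67.4|×10⁻⁶/K = 50.9×10⁻⁶/K.
ΔL_mismatch = Δα·L·ΔT = 50.9×10⁻⁶ × 493.0 mm × 223.0 K = 5600 µm.

5600 µm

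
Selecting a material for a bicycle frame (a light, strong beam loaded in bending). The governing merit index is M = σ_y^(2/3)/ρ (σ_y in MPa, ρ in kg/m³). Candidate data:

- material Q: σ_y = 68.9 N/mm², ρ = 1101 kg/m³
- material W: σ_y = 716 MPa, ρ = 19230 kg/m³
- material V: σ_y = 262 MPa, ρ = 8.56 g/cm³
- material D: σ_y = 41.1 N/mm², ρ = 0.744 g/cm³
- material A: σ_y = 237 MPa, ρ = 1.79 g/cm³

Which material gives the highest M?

Putting every candidate on a common basis:
  material Q: σ_y = 68.90 MPa, ρ = 1101 kg/m³
  material W: σ_y = 716.0 MPa, ρ = 19230 kg/m³
  material V: σ_y = 262.0 MPa, ρ = 8560 kg/m³
  material D: σ_y = 41.10 MPa, ρ = 744.0 kg/m³
  material A: σ_y = 237.0 MPa, ρ = 1790 kg/m³
  material A: M = 21.4×10⁻³
  material D: M = 16.0×10⁻³
  material Q: M = 15.3×10⁻³
  material V: M = 4.78×10⁻³
  material W: M = 4.16×10⁻³
The maximum is for material A.

material A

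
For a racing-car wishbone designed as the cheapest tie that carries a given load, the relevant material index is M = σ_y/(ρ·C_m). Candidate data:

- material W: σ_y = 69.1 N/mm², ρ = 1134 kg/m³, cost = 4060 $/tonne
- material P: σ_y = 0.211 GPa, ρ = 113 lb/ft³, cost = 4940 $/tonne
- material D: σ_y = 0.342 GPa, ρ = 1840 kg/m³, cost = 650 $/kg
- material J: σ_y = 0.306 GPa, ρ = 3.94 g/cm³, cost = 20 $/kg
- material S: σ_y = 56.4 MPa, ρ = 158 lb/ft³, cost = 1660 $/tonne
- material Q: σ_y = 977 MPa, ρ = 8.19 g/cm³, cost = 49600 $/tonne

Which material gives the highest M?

material P

Putting every candidate on a common basis:
  material W: σ_y = 69.10 MPa, ρ = 1134 kg/m³, cost = 4.060 $/kg
  material P: σ_y = 211.0 MPa, ρ = 1810 kg/m³, cost = 4.940 $/kg
  material D: σ_y = 342.0 MPa, ρ = 1840 kg/m³, cost = 650.0 $/kg
  material J: σ_y = 306.0 MPa, ρ = 3940 kg/m³, cost = 20.00 $/kg
  material S: σ_y = 56.40 MPa, ρ = 2531 kg/m³, cost = 1.660 $/kg
  material Q: σ_y = 977.0 MPa, ρ = 8190 kg/m³, cost = 49.60 $/kg
  material P: M = 23.6 kN·m per $
  material W: M = 15.0 kN·m per $
  material S: M = 13.4 kN·m per $
  material J: M = 3.88 kN·m per $
  material Q: M = 2.41 kN·m per $
  material D: M = 0.286 kN·m per $
Material P has the largest M.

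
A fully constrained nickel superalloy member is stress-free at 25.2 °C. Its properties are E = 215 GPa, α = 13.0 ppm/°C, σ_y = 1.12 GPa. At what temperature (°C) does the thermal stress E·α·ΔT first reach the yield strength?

426 °C

σ_y = 1.12 GPa = 1120 MPa.
E·α·ΔT = 1120 MPa ⇒ ΔT = 1120 / (215.0×10³ × 13.0×10⁻⁶) = 400.7 K.
T = 25.2 + 400.7 = 425.9 °C.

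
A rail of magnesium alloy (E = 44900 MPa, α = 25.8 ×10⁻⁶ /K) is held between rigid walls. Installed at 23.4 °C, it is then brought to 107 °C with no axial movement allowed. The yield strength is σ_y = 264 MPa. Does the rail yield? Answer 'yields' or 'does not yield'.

E = 44900 MPa = 44.90 GPa.
ΔT = 83.60 K. Constrained thermal stress σ = E·α·ΔT = 44.90×10³ MPa × 25.8×10⁻⁶ × 83.60 = 96.8 MPa (compressive).
Compare to σ_y = 264 MPa: σ < σ_y, so it does not yield.

does not yield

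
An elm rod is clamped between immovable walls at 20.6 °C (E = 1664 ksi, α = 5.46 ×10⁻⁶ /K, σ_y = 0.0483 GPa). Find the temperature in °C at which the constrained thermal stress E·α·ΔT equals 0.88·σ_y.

E = 1664 ksi = 11.47 GPa.
σ_y = 0.0483 GPa = 48.30 MPa.
E·α·ΔT = 42.50 MPa ⇒ ΔT = 42.50 / (11.47×10³ × 5.46×10⁻⁶) = 678.5 K.
T = 20.6 + 678.5 = 699.1 °C.

699 °C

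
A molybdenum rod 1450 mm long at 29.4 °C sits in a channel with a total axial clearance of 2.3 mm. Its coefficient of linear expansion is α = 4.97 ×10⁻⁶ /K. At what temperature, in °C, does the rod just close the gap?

349 °C

α·L₀·ΔT = 2.3 mm ⇒ ΔT = 2.3 / (4.97×10⁻⁶ × 1450.0) = 319.2 K.
T = 29.4 + 319.2 = 348.6 °C.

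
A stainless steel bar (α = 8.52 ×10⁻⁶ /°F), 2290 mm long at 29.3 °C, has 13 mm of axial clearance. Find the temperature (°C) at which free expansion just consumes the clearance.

399 °C

α = 8.52×10⁻⁶/°F × 9/5 = 15.3×10⁻⁶/K.
α·L₀·ΔT = 13.0 mm ⇒ ΔT = 13.0 / (15.3×10⁻⁶ × 2290.0) = 370.2 K.
T = 29.3 + 370.2 = 399.5 °C.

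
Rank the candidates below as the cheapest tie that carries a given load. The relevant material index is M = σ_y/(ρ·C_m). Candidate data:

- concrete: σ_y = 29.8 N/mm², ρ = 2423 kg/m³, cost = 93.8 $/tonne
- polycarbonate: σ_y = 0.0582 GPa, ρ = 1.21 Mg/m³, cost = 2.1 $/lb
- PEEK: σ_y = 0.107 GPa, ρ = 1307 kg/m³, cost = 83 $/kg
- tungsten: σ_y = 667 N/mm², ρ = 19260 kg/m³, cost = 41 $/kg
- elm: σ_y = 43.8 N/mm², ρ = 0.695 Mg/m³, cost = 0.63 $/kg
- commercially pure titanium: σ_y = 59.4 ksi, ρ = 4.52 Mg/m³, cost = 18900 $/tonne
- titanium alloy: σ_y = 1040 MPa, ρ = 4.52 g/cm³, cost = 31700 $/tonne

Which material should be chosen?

concrete

Convert each candidate to consistent units, then evaluate M:
  concrete: σ_y = 29.80 MPa, ρ = 2423 kg/m³, cost = 0.09380 $/kg
  polycarbonate: σ_y = 58.20 MPa, ρ = 1210 kg/m³, cost = 4.630 $/kg
  PEEK: σ_y = 107.0 MPa, ρ = 1307 kg/m³, cost = 83.00 $/kg
  tungsten: σ_y = 667.0 MPa, ρ = 19260 kg/m³, cost = 41.00 $/kg
  elm: σ_y = 43.80 MPa, ρ = 695.0 kg/m³, cost = 0.6300 $/kg
  commercially pure titanium: σ_y = 409.5 MPa, ρ = 4520 kg/m³, cost = 18.90 $/kg
  titanium alloy: σ_y = 1040 MPa, ρ = 4520 kg/m³, cost = 31.70 $/kg
  concrete: M = 131 kN·m per $
  elm: M = 100 kN·m per $
  polycarbonate: M = 10.4 kN·m per $
  titanium alloy: M = 7.26 kN·m per $
  commercially pure titanium: M = 4.79 kN·m per $
  PEEK: M = 0.986 kN·m per $
  tungsten: M = 0.845 kN·m per $
Concrete has the largest M.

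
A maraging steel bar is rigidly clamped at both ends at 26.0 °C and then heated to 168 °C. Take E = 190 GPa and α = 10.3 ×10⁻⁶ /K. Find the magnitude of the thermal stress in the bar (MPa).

278 MPa

ΔT = 142.0 K. Constrained thermal stress σ = E·α·ΔT = 190.0×10³ MPa × 10.3×10⁻⁶ × 142.0 = 278 MPa (compressive).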